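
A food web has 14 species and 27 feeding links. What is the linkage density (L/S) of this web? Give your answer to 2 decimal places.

L/S = 1.93

There are L = 27 links among S = 14 species.
L/S = 27/14 = 1.9286 ≈ 1.93.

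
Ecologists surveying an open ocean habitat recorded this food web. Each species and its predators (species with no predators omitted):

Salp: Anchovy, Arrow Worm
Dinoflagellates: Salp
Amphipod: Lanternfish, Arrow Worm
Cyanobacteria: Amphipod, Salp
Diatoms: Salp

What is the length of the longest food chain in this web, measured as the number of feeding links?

One longest chain: Cyanobacteria → Amphipod → Lanternfish.
It has 3 species and 2 links.

2 links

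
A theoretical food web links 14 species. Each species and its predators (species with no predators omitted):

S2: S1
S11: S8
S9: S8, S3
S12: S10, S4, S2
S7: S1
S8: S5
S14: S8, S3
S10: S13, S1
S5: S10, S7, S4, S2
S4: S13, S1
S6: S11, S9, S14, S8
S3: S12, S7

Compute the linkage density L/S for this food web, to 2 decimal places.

There are L = 25 links among S = 14 species.
L/S = 25/14 = 1.7857 ≈ 1.79.

L/S = 1.79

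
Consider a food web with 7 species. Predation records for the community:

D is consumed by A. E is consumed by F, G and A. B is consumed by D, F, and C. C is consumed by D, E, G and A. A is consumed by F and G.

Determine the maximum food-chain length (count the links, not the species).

4 links

One longest chain: B → C → D → A → F.
It has 5 species and 4 links.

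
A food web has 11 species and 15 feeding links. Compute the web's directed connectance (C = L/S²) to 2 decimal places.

The web has S = 11 species and L = 15 feeding links.
C = L / S² = 15 / 121 = 0.1240 ≈ 0.12.

C = 0.12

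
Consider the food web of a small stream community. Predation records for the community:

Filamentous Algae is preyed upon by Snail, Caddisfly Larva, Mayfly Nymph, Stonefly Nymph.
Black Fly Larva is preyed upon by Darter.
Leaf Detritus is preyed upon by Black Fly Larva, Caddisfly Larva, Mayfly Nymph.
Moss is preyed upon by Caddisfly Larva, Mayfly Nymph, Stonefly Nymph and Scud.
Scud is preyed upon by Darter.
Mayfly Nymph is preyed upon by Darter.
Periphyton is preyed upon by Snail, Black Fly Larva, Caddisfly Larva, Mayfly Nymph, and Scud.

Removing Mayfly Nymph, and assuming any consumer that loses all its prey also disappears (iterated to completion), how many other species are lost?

Remove Mayfly Nymph.
Every predator of it retains at least one other prey: Darter still has Scud, Black Fly Larva.
No consumer loses all prey, so no secondary extinctions occur.

0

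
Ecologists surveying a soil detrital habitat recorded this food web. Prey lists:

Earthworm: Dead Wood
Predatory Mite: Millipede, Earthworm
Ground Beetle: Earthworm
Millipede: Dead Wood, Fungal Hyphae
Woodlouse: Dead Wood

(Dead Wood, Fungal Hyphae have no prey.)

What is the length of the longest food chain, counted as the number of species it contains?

3 species

One longest chain: Dead Wood → Earthworm → Ground Beetle.
It has 3 species and 2 links.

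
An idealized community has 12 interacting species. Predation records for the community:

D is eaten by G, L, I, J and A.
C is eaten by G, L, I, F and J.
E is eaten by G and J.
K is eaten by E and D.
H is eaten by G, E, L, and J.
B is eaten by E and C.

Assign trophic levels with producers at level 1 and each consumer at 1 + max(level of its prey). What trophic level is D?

Trophic level 2

K is a producer → level 1.
D eats K → level 2.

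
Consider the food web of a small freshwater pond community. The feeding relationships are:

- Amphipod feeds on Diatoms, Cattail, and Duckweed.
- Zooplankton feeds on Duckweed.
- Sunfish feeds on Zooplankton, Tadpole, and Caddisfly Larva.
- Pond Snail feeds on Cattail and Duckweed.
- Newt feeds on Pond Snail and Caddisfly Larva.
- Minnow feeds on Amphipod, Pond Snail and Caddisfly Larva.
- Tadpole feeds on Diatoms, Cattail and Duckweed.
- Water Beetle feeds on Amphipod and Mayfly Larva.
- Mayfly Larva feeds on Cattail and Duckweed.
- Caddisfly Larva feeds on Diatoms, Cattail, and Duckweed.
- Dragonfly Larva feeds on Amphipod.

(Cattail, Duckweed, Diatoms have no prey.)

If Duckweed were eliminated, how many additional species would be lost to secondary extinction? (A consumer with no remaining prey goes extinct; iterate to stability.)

1

Remove Duckweed.
Round 1: Zooplankton (all prey gone) → extinct.
No further losses. Total secondary extinctions: 1.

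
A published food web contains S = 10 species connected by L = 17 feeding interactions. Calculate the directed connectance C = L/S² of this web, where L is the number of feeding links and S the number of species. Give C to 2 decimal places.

The web has S = 10 species and L = 17 feeding links.
C = L / S² = 17 / 100 = 0.1700 ≈ 0.17.

C = 0.17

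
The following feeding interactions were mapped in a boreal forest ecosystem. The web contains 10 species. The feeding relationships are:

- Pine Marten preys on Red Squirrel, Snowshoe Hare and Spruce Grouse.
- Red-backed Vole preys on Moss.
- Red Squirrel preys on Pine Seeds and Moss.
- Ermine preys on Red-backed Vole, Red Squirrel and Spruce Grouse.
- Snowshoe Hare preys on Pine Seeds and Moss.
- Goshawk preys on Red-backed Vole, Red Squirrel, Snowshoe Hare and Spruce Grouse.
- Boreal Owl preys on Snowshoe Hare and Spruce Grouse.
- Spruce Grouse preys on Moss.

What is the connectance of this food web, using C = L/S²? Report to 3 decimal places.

C = 0.180

The web has S = 10 species and L = 18 feeding links.
C = L / S² = 18 / 100 = 0.1800 ≈ 0.180.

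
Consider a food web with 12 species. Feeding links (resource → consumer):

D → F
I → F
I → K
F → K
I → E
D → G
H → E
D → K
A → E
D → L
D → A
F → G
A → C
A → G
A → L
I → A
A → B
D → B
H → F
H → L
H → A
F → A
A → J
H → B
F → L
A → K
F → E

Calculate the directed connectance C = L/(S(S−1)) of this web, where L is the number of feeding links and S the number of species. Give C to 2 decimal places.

C = 0.20

The web has S = 12 species and L = 27 feeding links.
C = L / (S(S−1)) = 27 / 132 = 0.2045 ≈ 0.20.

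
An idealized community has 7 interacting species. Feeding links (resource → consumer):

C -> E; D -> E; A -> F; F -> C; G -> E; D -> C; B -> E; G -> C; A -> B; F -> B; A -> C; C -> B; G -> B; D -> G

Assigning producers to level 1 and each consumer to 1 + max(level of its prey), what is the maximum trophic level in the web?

Producers (level 1): D, A.
A → F → C → B → E gives E level 5.
No species has a prey at level 5, so no species reaches level 6.

5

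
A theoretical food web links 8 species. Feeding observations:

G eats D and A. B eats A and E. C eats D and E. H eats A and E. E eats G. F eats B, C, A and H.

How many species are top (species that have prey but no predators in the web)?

1

Top species (has prey, but nothing eats it): F.
Count: 1.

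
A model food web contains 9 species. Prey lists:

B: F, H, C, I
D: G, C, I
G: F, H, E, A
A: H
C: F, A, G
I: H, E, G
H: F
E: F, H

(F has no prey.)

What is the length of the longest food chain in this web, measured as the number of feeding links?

5 links

One longest chain: F → H → E → G → C → B.
It has 6 species and 5 links.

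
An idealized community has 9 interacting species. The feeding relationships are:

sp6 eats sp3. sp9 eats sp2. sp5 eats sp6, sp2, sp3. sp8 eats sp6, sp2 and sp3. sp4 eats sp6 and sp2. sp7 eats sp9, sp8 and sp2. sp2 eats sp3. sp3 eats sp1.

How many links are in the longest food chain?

One longest chain: sp1 → sp3 → sp2 → sp8 → sp7.
It has 5 species and 4 links.

4 links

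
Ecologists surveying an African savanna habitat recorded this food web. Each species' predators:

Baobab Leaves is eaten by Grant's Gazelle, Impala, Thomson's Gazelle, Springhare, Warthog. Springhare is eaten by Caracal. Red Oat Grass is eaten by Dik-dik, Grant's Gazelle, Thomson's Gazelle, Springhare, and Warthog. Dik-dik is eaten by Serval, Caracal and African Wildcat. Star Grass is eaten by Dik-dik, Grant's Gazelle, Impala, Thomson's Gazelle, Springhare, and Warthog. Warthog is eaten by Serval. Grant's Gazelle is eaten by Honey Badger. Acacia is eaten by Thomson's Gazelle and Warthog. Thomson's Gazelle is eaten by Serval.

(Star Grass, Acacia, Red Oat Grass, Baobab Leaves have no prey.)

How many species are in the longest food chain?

One longest chain: Star Grass → Thomson's Gazelle → Serval.
It has 3 species and 2 links.

3 species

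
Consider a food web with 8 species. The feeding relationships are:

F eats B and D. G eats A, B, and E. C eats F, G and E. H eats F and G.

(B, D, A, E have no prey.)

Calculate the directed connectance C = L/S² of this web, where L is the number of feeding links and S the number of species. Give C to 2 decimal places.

The web has S = 8 species and L = 10 feeding links.
C = L / S² = 10 / 64 = 0.1562 ≈ 0.16.

C = 0.16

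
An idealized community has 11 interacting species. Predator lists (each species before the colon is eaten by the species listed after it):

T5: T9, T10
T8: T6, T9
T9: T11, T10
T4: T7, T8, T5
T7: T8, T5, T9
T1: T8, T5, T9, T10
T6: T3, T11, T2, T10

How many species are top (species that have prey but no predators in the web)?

4

Top species (has prey, but nothing eats it): T3, T11, T2, T10.
Count: 4.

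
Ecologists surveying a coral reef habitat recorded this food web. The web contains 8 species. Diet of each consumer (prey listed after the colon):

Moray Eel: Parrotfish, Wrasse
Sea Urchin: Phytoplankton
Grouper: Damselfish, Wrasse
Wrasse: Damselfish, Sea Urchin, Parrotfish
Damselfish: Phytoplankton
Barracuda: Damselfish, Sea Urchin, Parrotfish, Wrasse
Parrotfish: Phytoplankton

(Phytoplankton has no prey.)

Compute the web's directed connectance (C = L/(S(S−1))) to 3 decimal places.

The web has S = 8 species and L = 14 feeding links.
C = L / (S(S−1)) = 14 / 56 = 0.2500 ≈ 0.250.

C = 0.250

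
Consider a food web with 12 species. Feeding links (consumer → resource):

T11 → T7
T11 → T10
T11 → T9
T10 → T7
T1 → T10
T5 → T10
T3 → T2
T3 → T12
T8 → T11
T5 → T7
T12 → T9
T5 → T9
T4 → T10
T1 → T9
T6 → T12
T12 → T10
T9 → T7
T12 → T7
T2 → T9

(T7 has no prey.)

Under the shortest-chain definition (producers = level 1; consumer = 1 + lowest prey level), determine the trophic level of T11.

T7 is a producer → level 1.
T11 eats T7 → level 2.

Trophic level 2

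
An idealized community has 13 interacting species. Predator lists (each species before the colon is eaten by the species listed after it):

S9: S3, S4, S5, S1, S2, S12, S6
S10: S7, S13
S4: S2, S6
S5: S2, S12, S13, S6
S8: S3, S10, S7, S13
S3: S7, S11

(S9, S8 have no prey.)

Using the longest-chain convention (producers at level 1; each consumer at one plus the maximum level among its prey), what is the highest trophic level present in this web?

Producers (level 1): S9, S8.
S9 → S3 → S11 gives S11 level 3.
No species has a prey at level 3, so no species reaches level 4.

3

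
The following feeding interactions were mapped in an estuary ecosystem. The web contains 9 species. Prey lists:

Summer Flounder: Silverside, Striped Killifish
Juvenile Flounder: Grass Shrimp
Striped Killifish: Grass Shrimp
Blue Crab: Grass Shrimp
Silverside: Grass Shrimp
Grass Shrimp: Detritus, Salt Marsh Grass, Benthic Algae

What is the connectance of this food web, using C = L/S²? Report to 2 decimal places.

C = 0.11

The web has S = 9 species and L = 9 feeding links.
C = L / S² = 9 / 81 = 0.1111 ≈ 0.11.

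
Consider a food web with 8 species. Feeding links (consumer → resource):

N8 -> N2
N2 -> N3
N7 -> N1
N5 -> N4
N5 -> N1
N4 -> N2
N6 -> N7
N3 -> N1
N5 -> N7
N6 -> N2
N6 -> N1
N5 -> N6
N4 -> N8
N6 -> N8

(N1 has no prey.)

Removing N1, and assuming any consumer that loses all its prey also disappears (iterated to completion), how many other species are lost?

Remove N1.
Round 1: N7 (all prey gone), N3 (all prey gone) → extinct.
Round 2: N2 (all prey gone) → extinct.
Round 3: N8 (all prey gone) → extinct.
Round 4: N6 (all prey gone), N4 (all prey gone) → extinct.
Round 5: N5 (all prey gone) → extinct.
No further losses. Total secondary extinctions: 7.

7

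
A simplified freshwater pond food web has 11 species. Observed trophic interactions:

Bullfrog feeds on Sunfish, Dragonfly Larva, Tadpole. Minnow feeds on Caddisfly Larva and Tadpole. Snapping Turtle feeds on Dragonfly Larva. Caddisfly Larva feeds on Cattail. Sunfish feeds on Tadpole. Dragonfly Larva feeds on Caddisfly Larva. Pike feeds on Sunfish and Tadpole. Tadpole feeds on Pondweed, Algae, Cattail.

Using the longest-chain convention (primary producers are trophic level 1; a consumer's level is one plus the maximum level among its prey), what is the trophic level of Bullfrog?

Pondweed is a producer → level 1.
Tadpole eats Pondweed (level 1); other prey at levels: Algae 1, Cattail 1 → level 2.
Sunfish eats Tadpole → level 3.
Bullfrog eats Sunfish (level 3); other prey at levels: Tadpole 2, Dragonfly Larva 3 → level 4.

Trophic level 4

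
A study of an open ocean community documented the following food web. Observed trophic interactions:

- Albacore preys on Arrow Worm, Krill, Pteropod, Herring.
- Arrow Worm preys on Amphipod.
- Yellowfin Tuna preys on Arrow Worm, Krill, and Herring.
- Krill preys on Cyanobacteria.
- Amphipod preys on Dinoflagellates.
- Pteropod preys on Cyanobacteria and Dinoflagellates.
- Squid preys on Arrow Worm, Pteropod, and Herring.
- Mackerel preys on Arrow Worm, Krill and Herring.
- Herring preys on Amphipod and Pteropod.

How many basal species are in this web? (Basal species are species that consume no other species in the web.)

Basal species (no prey listed): Dinoflagellates, Cyanobacteria.
Count: 2.

2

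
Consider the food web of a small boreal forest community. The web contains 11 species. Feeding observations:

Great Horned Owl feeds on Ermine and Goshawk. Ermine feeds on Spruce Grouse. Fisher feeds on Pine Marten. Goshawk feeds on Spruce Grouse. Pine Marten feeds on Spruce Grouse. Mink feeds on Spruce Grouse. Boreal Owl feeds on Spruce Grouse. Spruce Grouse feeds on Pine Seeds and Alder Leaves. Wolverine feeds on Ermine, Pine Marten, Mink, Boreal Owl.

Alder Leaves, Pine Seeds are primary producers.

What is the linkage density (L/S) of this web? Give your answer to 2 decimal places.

L/S = 1.27

There are L = 14 links among S = 11 species.
L/S = 14/11 = 1.2727 ≈ 1.27.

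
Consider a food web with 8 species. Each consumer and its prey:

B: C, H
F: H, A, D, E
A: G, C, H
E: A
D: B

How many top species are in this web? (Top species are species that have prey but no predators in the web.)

1

Top species (has prey, but nothing eats it): F.
Count: 1.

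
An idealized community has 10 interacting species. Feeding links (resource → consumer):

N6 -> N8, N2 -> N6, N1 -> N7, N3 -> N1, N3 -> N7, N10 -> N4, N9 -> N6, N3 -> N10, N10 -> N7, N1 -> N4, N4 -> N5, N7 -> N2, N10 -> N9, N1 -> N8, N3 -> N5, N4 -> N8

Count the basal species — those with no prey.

1

Basal species (no prey listed): N3.
Count: 1.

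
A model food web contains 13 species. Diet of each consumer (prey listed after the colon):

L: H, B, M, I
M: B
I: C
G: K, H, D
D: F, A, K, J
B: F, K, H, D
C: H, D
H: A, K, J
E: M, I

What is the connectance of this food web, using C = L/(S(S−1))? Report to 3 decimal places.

The web has S = 13 species and L = 24 feeding links.
C = L / (S(S−1)) = 24 / 156 = 0.1538 ≈ 0.154.

C = 0.154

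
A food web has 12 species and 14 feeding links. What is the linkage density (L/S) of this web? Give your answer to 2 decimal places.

There are L = 14 links among S = 12 species.
L/S = 14/12 = 1.1667 ≈ 1.17.

L/S = 1.17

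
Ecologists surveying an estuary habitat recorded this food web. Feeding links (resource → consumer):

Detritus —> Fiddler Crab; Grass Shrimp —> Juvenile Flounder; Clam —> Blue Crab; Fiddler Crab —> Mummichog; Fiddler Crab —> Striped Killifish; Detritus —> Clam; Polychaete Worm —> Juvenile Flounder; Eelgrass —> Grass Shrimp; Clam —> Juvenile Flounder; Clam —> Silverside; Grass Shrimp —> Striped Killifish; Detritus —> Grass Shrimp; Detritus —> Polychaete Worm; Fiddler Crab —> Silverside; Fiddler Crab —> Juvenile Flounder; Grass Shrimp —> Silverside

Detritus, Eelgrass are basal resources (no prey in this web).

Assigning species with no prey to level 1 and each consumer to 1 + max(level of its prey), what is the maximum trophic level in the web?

3

Basal resources (level 1): Detritus, Eelgrass.
Detritus → Clam → Blue Crab gives Blue Crab level 3.
No species has a prey at level 3, so no species reaches level 4.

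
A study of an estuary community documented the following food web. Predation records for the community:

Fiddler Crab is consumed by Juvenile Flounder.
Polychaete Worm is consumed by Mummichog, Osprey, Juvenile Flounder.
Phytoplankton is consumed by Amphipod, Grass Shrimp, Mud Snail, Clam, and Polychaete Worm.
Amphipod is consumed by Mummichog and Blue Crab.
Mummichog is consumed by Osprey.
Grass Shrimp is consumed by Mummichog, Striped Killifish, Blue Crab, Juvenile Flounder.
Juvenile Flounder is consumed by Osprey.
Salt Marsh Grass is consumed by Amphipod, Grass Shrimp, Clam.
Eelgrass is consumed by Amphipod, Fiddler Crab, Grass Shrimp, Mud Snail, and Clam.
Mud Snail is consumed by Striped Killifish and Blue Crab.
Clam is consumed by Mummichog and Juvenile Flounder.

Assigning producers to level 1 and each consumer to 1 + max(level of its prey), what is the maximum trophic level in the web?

Producers (level 1): Salt Marsh Grass, Phytoplankton, Eelgrass.
Salt Marsh Grass → Grass Shrimp → Mummichog → Osprey gives Osprey level 4.
No species has a prey at level 4, so no species reaches level 5.

4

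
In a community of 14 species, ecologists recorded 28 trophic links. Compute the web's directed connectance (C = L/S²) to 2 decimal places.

C = 0.14

The web has S = 14 species and L = 28 feeding links.
C = L / S² = 28 / 196 = 0.1429 ≈ 0.14.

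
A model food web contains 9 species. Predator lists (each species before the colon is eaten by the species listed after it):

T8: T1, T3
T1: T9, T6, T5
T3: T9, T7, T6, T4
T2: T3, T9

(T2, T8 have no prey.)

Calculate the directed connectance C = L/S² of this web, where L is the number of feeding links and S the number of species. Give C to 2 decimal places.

C = 0.14

The web has S = 9 species and L = 11 feeding links.
C = L / S² = 11 / 81 = 0.1358 ≈ 0.14.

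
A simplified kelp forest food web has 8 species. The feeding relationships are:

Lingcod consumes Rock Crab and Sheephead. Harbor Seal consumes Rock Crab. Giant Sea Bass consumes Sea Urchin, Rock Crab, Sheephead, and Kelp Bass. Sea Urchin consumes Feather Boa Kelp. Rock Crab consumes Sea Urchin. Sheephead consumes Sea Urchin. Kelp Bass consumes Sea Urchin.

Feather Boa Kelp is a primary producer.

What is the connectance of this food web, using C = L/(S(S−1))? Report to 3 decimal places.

C = 0.196

The web has S = 8 species and L = 11 feeding links.
C = L / (S(S−1)) = 11 / 56 = 0.1964 ≈ 0.196.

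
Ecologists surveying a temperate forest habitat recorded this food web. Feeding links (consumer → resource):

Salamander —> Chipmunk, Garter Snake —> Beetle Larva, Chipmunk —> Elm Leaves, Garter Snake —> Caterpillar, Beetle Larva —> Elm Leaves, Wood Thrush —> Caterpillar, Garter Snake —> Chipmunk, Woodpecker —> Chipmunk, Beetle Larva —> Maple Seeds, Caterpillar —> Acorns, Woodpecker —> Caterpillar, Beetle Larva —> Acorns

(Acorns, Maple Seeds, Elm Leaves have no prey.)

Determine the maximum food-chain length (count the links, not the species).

One longest chain: Elm Leaves → Chipmunk → Salamander.
It has 3 species and 2 links.

2 links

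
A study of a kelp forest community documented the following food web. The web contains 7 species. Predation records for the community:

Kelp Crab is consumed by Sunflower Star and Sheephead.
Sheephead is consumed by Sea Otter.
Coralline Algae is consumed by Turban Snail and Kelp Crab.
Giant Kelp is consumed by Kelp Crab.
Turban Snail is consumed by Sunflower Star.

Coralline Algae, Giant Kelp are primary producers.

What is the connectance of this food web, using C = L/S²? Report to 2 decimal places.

The web has S = 7 species and L = 7 feeding links.
C = L / S² = 7 / 49 = 0.1429 ≈ 0.14.

C = 0.14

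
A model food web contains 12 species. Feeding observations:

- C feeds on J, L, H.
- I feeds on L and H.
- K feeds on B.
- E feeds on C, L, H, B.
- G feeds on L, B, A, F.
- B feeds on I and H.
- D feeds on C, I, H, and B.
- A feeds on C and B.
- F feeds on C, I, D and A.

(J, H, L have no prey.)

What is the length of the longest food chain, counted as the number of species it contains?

6 species

One longest chain: H → I → B → A → F → G.
It has 6 species and 5 links.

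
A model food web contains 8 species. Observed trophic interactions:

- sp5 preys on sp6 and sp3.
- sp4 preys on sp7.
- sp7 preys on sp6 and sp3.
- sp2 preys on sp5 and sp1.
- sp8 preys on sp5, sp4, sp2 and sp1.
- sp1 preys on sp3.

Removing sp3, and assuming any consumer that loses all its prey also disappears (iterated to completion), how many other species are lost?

Remove sp3.
Round 1: sp1 (all prey gone) → extinct.
No further losses. Total secondary extinctions: 1.

1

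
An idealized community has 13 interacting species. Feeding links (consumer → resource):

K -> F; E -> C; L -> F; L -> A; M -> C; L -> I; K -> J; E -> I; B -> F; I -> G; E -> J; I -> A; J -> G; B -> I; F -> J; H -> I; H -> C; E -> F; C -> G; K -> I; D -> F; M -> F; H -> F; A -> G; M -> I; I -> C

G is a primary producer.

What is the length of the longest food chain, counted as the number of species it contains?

One longest chain: G → J → F → M.
It has 4 species and 3 links.

4 species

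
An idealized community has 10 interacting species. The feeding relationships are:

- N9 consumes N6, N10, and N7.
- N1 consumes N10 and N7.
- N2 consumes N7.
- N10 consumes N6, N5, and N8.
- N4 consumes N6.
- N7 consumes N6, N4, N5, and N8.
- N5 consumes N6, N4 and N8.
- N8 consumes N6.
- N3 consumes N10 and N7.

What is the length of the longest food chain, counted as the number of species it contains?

5 species

One longest chain: N6 → N8 → N5 → N10 → N9.
It has 5 species and 4 links.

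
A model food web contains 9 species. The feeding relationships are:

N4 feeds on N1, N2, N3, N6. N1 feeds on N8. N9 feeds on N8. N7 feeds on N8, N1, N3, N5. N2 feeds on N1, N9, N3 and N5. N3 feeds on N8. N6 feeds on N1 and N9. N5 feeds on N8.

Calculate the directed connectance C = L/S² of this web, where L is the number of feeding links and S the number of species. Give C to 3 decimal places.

C = 0.222

The web has S = 9 species and L = 18 feeding links.
C = L / S² = 18 / 81 = 0.2222 ≈ 0.222.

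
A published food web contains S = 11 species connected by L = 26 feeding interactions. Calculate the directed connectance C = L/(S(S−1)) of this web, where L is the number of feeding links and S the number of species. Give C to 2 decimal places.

The web has S = 11 species and L = 26 feeding links.
C = L / (S(S−1)) = 26 / 110 = 0.2364 ≈ 0.24.

C = 0.24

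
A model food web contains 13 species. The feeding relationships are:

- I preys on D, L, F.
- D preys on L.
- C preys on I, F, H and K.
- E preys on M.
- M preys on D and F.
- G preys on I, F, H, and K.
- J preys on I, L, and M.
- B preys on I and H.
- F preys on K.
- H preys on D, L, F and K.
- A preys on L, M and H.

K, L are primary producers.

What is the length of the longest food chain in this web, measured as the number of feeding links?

3 links

One longest chain: K → F → H → G.
It has 4 species and 3 links.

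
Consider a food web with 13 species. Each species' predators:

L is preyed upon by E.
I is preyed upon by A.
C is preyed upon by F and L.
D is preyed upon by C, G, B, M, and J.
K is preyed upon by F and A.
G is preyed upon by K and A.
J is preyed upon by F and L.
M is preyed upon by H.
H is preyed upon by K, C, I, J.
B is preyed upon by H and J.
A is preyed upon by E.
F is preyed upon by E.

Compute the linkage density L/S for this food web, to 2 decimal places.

L/S = 1.85

There are L = 24 links among S = 13 species.
L/S = 24/13 = 1.8462 ≈ 1.85.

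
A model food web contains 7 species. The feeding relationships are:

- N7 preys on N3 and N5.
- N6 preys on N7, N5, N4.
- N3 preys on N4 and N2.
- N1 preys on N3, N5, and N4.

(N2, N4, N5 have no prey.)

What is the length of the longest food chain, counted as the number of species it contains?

4 species

One longest chain: N2 → N3 → N7 → N6.
It has 4 species and 3 links.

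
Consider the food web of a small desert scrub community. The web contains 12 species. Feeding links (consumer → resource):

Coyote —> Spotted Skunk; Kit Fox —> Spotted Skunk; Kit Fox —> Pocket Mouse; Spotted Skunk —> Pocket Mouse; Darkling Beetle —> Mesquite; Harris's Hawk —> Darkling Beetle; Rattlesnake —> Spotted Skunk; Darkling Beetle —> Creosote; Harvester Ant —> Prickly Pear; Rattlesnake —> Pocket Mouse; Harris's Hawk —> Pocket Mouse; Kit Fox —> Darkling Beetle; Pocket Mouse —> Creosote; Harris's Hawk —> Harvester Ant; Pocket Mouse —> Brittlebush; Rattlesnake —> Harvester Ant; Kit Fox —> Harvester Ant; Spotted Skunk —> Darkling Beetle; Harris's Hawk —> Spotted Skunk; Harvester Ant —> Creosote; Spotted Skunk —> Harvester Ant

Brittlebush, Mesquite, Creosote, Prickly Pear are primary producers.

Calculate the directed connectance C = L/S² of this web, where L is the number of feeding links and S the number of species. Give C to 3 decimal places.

The web has S = 12 species and L = 21 feeding links.
C = L / S² = 21 / 144 = 0.1458 ≈ 0.146.

C = 0.146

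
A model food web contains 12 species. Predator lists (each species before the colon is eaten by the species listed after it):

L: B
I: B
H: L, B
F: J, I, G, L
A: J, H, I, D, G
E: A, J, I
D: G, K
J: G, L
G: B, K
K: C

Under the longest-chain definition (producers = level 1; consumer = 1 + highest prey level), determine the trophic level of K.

Trophic level 5

E is a producer → level 1.
A eats E → level 2.
J eats A (level 2); other prey at levels: E 1, F 1 → level 3.
G eats J (level 3); other prey at levels: F 1, A 2, D 3 → level 4.
K eats G (level 4); other prey at levels: D 3 → level 5.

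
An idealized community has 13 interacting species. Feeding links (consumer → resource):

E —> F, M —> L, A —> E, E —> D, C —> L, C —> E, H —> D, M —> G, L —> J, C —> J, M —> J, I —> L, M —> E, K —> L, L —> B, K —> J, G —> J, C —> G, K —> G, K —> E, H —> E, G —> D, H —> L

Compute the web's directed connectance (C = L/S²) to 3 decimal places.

The web has S = 13 species and L = 23 feeding links.
C = L / S² = 23 / 169 = 0.1361 ≈ 0.136.

C = 0.136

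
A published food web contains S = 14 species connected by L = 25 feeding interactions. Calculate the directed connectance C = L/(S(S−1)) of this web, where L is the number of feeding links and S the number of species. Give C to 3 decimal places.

C = 0.137

The web has S = 14 species and L = 25 feeding links.
C = L / (S(S−1)) = 25 / 182 = 0.1374 ≈ 0.137.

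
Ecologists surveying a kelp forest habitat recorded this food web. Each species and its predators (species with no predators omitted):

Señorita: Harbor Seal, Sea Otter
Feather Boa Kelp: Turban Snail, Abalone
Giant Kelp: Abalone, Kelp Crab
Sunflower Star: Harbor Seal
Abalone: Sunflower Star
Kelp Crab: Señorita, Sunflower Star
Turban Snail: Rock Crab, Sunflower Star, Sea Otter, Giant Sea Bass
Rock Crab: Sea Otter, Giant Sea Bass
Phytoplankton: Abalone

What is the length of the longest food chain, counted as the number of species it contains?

One longest chain: Feather Boa Kelp → Turban Snail → Sunflower Star → Harbor Seal.
It has 4 species and 3 links.

4 species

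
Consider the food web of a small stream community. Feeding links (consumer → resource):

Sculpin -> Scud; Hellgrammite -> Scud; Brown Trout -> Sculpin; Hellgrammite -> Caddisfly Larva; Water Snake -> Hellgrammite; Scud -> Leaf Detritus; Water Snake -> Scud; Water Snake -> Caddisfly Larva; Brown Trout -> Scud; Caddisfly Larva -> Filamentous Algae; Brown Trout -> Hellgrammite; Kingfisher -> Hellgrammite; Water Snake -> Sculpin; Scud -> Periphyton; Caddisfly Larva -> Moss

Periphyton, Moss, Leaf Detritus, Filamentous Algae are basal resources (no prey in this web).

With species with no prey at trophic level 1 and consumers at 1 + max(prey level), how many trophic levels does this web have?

4

Basal resources (level 1): Periphyton, Moss, Leaf Detritus, Filamentous Algae.
Periphyton → Scud → Sculpin → Water Snake gives Water Snake level 4.
No species has a prey at level 4, so no species reaches level 5.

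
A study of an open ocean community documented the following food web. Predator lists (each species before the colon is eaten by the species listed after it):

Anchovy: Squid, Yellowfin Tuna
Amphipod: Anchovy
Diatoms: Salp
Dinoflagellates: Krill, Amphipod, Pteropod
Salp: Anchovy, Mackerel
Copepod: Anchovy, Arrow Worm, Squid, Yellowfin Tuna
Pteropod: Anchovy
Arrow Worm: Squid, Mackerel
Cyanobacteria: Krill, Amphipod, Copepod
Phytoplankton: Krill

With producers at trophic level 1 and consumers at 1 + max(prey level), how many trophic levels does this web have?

4

Producers (level 1): Dinoflagellates, Cyanobacteria, Diatoms, Phytoplankton.
Cyanobacteria → Copepod → Arrow Worm → Mackerel gives Mackerel level 4.
No species has a prey at level 4, so no species reaches level 5.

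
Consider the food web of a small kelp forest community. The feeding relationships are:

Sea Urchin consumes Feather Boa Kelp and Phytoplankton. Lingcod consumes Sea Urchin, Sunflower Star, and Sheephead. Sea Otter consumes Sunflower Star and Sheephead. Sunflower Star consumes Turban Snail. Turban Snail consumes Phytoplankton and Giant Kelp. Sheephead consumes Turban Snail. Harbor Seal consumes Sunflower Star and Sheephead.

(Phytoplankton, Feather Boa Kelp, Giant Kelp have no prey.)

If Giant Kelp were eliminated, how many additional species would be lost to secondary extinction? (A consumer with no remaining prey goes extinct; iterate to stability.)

0

Remove Giant Kelp.
Every predator of it retains at least one other prey: Turban Snail still has Phytoplankton.
No consumer loses all prey, so no secondary extinctions occur.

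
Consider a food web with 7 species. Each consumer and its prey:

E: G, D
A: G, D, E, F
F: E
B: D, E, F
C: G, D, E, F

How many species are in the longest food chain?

One longest chain: G → E → F → B.
It has 4 species and 3 links.

4 species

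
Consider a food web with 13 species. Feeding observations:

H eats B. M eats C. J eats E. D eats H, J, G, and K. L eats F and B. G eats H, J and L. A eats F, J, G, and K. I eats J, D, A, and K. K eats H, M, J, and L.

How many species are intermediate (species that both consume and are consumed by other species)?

8

Intermediate species (has both prey and predators): M, J, H, L, K, G, A, D.
Count: 8.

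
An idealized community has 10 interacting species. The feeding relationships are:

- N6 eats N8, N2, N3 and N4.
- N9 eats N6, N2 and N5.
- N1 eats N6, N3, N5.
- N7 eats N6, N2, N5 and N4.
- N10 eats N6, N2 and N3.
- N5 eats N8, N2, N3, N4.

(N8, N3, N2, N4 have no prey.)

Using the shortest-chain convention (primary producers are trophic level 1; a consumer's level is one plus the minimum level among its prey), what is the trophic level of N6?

N8 is a producer → level 1.
N6 eats N8 → level 2.

Trophic level 2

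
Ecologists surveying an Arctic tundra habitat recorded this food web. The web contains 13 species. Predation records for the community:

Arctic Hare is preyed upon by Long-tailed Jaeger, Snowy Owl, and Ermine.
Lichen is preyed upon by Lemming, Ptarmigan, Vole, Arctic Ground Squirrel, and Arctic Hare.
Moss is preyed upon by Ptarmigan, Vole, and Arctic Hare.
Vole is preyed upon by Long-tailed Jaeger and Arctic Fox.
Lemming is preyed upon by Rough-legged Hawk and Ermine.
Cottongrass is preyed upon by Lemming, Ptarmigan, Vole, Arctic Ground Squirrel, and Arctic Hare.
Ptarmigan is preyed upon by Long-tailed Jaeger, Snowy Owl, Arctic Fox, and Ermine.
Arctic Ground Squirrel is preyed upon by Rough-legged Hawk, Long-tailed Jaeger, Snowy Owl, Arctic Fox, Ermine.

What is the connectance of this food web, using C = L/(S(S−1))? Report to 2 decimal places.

C = 0.19

The web has S = 13 species and L = 29 feeding links.
C = L / (S(S−1)) = 29 / 156 = 0.1859 ≈ 0.19.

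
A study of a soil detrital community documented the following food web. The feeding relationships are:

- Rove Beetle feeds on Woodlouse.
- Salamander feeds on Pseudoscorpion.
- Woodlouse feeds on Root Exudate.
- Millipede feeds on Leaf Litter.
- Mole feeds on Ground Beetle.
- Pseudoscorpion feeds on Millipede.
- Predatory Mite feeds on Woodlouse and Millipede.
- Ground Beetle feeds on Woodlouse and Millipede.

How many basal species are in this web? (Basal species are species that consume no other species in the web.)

Basal species (no prey listed): Root Exudate, Leaf Litter.
Count: 2.

2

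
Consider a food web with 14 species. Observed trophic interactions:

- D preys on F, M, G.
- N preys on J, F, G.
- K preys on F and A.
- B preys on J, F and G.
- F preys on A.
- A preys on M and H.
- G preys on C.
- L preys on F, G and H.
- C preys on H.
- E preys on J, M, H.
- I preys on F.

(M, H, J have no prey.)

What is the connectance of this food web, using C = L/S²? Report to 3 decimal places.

The web has S = 14 species and L = 23 feeding links.
C = L / S² = 23 / 196 = 0.1173 ≈ 0.117.

C = 0.117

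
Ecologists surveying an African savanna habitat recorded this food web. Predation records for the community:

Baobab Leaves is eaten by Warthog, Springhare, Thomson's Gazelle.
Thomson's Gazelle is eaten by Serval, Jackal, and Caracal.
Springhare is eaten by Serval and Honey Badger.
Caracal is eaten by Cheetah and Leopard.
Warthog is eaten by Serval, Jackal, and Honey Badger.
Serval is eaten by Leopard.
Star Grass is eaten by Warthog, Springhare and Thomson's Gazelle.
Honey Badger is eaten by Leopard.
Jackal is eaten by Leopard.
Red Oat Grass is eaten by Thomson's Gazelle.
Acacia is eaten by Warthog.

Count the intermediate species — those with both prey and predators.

Intermediate species (has both prey and predators): Thomson's Gazelle, Warthog, Springhare, Jackal, Honey Badger, Serval, Caracal.
Count: 7.

7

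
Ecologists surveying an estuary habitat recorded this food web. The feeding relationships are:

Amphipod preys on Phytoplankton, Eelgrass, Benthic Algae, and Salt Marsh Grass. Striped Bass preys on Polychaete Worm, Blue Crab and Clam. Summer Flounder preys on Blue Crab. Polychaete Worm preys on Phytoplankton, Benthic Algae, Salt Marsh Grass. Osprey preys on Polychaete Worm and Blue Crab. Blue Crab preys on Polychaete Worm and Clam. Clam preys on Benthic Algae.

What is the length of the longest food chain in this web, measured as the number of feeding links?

One longest chain: Salt Marsh Grass → Polychaete Worm → Blue Crab → Striped Bass.
It has 4 species and 3 links.

3 links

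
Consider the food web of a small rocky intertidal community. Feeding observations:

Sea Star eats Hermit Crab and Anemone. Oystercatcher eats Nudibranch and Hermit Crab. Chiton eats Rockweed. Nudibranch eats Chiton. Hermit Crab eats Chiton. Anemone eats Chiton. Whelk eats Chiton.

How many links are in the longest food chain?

3 links

One longest chain: Rockweed → Chiton → Hermit Crab → Sea Star.
It has 4 species and 3 links.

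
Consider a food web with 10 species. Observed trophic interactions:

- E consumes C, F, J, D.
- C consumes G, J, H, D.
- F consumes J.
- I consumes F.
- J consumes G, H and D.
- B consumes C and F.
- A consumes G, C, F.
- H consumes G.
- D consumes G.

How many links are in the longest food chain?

4 links

One longest chain: G → H → J → F → B.
It has 5 species and 4 links.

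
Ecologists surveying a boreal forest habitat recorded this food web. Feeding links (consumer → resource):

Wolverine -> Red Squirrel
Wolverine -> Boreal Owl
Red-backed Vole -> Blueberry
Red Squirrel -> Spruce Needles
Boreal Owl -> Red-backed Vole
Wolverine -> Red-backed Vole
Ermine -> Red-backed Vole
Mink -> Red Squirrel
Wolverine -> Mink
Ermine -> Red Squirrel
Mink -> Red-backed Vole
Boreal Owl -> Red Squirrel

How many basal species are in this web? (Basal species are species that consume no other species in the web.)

2

Basal species (no prey listed): Spruce Needles, Blueberry.
Count: 2.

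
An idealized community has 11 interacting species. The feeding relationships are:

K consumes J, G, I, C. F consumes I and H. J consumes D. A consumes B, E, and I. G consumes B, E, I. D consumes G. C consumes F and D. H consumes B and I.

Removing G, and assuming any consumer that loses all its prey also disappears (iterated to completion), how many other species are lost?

Remove G.
Round 1: D (all prey gone) → extinct.
Round 2: J (all prey gone) → extinct.
No further losses. Total secondary extinctions: 2.

2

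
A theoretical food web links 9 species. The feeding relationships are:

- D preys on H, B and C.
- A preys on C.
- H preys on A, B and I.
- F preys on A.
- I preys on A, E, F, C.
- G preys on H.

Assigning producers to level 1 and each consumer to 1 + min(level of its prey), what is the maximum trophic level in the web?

Producers (level 1): E, C, B.
Following each consumer down to its lowest-level prey: C → A → F (levels 1 through 3).
All prey of F (A 2) are at level 2 or above, so F is at level 1 + 2 = 3.
Every consumer has at least one prey at level 2 or below, so none exceeds level 3.

3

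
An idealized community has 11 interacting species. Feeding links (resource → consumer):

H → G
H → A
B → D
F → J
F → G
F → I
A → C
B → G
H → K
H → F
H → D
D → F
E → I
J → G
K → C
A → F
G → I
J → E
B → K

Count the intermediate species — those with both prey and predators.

7

Intermediate species (has both prey and predators): A, K, D, F, J, E, G.
Count: 7.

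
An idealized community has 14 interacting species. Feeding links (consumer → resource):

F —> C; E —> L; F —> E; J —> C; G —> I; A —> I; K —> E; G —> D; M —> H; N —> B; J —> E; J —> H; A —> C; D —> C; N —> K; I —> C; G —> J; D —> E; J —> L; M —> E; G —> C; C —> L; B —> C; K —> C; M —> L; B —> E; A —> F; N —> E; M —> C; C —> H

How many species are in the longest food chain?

One longest chain: L → C → F → A.
It has 4 species and 3 links.

4 species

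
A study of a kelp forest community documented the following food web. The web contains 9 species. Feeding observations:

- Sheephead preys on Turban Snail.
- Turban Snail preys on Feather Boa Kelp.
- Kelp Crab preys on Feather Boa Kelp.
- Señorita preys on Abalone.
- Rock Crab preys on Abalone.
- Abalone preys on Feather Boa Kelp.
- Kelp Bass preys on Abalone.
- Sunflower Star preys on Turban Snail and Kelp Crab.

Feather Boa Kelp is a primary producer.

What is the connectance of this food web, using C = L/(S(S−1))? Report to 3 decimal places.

The web has S = 9 species and L = 9 feeding links.
C = L / (S(S−1)) = 9 / 72 = 0.1250 ≈ 0.125.

C = 0.125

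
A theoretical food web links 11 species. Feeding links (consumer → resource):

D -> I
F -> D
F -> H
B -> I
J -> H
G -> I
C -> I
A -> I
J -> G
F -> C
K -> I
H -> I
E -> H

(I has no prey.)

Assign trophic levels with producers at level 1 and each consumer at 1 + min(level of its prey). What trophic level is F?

I is a producer → level 1.
H eats I → level 2.
F eats H → level 3.
No prey of F is below level 2, so 3 is the minimum.

Trophic level 3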